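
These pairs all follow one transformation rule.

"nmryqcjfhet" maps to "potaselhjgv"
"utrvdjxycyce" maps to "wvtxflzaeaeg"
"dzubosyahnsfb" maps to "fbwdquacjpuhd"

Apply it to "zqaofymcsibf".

What's happening: shift every letter 2 places forward in the alphabet (wrapping around).
"zqaofymcsibf" → "bscqhaoeukdh".

bscqhaoeukdh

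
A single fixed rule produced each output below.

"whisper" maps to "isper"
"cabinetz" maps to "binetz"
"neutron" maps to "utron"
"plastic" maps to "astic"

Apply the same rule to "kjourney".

ourney

The rule is to delete the first 2 characters.
"kjourney" → "ourney".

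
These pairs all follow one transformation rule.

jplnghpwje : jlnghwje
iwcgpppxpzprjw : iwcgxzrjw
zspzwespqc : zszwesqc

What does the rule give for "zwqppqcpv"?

zwqqcv

The pattern: remove every "p".
So "zwqppqcpv" becomes "zwqqcv".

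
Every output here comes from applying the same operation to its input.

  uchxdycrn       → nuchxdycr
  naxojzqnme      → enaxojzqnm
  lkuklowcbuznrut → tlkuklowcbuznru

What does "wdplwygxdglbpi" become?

Rule — move the last character to the front.
Doing the same to "wdplwygxdglbpi": "iwdplwygxdglbp".

iwdplwygxdglbp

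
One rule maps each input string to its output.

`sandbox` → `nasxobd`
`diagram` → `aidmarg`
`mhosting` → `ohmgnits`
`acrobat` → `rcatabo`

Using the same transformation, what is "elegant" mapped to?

The pattern: move the first 3 characters to the end (rotate left by 3), then reverse the string.
Starting from "elegant": after the first operation, "gantele"; after the second, "eletnag".

eletnag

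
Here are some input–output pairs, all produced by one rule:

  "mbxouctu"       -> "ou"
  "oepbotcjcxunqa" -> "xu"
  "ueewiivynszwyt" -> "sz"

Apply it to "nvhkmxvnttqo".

Rule — move the last 3 characters to the front (rotate right by 3), then keep only the last 2 characters.
"nvhkmxvnttqo" → "tqonvhkmxvnt" → "nt".
(Check on "ueewiivynszwyt": → "wytueewiivynsz" → "sz" ✓)

nt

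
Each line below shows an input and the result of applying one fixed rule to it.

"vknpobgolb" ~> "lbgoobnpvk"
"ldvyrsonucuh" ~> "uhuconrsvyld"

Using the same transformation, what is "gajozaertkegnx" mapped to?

Each output is the input with this applied: reverse the string, then swap each adjacent pair of characters (1↔2, 3↔4, ...).
"gajozaertkegnx" → "xngektreazojag" → "nxegtkerzajoga".

nxegtkerzajoga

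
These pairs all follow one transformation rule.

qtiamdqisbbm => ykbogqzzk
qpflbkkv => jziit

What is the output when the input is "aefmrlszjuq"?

kpjqxhso

The transformation: shift every letter 2 places backward in the alphabet (wrapping around), then delete the first 3 characters.
"aefmrlszjuq" → "kpjqxhso".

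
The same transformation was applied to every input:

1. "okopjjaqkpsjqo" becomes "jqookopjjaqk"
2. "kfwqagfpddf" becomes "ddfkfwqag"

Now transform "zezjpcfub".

Rule — move the last 3 characters to the front (rotate right by 3), then delete the last 2 characters.
Starting from "zezjpcfub": after the first operation, "fubzezjpc"; after the second, "fubzezj".

fubzezj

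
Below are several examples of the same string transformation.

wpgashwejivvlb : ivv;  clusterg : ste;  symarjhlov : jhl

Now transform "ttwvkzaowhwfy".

What's happening: move the last 2 characters to the front (rotate right by 2), then keep only the last 3 characters.
For "ttwvkzaowhwfy", step one produces "fyttwvkzaowhw"; step two turns that into "whw".

whw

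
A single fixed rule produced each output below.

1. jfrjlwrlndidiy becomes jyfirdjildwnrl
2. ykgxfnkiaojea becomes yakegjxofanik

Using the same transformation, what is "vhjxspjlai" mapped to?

vihajlxjsp

Rule — take characters alternately from the front and the back (1st, last, 2nd, 2nd-last, ...).
Doing the same to "vhjxspjlai": "vihajlxjsp".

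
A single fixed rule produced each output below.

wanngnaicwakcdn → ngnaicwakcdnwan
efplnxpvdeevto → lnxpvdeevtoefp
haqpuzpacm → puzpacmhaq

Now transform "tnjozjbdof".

In each case the input is transformed by: move the first 3 characters to the end (rotate left by 3).
For "tnjozjbdof" the result is "ozjbdoftnj".

ozjbdoftnj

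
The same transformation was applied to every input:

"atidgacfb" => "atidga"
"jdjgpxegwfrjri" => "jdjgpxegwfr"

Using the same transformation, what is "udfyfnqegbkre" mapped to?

udfyfnqegb

What's happening: delete the last 3 characters.
"udfyfnqegbkre" → "udfyfnqegb".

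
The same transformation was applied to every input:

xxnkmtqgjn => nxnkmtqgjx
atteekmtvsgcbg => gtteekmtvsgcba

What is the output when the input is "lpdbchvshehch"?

The rule is to swap the first and last characters.
"lpdbchvshehch" → "hpdbchvshehcl".

hpdbchvshehcl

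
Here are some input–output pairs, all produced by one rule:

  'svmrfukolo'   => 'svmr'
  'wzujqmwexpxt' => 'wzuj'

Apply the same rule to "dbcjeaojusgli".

dbcj

The pattern: keep only the first 4 characters.
On "dbcjeaojusgli" that produces "dbcj".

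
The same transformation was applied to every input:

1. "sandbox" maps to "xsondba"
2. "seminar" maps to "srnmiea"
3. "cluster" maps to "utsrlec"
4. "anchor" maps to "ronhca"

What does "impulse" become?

uspmlie

The transformation: sort the characters into reverse alphabetical order.
So "impulse" becomes "uspmlie".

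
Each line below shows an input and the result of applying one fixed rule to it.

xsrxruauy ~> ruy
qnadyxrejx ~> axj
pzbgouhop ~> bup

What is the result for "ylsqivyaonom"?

svom

The rule is to keep one character in every 3, starting at position 3 (positions 3rd, 6th, 9th, ...).
Doing the same to "ylsqivyaonom": "svom".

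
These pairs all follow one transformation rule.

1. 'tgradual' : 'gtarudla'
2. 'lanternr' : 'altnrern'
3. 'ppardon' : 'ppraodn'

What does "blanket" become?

lbnaekt

Looking at the pairs, the operation is to swap each adjacent pair of characters (1↔2, 3↔4, ...).
Doing the same to "blanket": "lbnaekt".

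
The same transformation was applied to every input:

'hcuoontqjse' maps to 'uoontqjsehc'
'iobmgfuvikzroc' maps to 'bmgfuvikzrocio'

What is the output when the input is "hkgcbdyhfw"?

Looking at the pairs, the operation is to move the first 2 characters to the end (rotate left by 2).
For "hkgcbdyhfw" the result is "gcbdyhfwhk".

gcbdyhfwhk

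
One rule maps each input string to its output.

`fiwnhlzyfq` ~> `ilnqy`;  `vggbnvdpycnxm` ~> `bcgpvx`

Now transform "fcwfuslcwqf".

ccfqs

The rule is to keep every other character starting from the second (positions 2nd, 4th, 6th, ...), then sort the characters into alphabetical order.
Working it through for "fcwfuslcwqf": intermediate "cfscq", final "ccfqs".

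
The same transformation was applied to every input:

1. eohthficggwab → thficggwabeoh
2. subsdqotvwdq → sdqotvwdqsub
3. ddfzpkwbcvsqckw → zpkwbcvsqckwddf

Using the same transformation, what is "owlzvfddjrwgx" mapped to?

The rule is to move the first 3 characters to the end (rotate left by 3).
Doing the same to "owlzvfddjrwgx": "zvfddjrwgxowl".

zvfddjrwgxowl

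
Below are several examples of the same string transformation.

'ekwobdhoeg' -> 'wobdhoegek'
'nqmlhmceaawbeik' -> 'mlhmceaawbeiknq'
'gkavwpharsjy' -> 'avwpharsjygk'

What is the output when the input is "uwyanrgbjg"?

The pattern: move the first 2 characters to the end (rotate left by 2).
"uwyanrgbjg" → "yanrgbjguw".

yanrgbjguw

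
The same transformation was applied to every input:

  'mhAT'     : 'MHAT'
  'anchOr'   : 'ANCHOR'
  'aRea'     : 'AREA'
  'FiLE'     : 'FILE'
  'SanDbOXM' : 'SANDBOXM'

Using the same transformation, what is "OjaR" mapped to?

OJAR

Each output is the input with this applied: convert every letter to uppercase.
Doing the same to "OjaR": "OJAR".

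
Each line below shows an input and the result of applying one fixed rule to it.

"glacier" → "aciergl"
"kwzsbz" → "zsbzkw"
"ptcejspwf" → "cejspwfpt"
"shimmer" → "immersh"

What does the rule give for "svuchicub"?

Each output is the input with this applied: move the first 2 characters to the end (rotate left by 2).
On "svuchicub" that produces "uchicubsv".

uchicubsv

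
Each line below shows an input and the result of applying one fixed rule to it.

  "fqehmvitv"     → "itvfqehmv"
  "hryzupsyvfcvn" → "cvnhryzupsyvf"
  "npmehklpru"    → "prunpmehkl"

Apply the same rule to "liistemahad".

hadliistema

The transformation: move the last 3 characters to the front (rotate right by 3).
"liistemahad" → "hadliistema".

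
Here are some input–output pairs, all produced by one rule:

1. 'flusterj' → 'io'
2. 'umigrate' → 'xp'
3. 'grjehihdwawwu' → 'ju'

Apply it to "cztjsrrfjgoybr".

What's happening: shift every letter 3 places forward in the alphabet (wrapping around), then keep only the first 2 characters.
"cztjsrrfjgoybr" → "fcwmvuuimjrbeu" → "fc".

fc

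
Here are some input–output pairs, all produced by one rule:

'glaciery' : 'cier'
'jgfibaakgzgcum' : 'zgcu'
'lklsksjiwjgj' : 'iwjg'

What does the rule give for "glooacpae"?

acpa

Looking at the pairs, the operation is to move the last character to the front, then keep only the last 4 characters.
Starting from "glooacpae": after the first operation, "eglooacpa"; after the second, "acpa".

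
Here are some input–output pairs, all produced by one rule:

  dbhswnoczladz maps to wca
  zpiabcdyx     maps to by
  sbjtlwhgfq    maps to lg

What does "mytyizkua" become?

The transformation: delete the first 2 characters, then keep one character in every 3, starting at position 3 (positions 3rd, 6th, 9th, ...).
So "mytyizkua" becomes "iu".

iu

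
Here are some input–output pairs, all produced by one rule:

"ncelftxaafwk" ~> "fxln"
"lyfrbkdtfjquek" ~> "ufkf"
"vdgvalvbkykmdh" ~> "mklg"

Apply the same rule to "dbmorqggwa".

grb

Looking at the pairs, the operation is to reverse the string, then keep one character in every 3, starting at position 3 (positions 3rd, 6th, 9th, ...).
Applying both steps to "dbmorqggwa": "awggqrombd", then "grb".
(Check on "lyfrbkdtfjquek": → "keuqjftdkbrfyl" → "ufkf" ✓)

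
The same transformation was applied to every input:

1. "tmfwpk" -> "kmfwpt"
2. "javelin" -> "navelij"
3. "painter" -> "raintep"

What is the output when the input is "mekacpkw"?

wekacpkm

The rule is to swap the first and last characters.
So "mekacpkw" becomes "wekacpkm".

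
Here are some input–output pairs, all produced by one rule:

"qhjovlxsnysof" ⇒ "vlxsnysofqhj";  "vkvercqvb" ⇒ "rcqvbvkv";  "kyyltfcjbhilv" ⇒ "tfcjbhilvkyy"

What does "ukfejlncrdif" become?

Each output is the input with this applied: move the first 3 characters to the end (rotate left by 3), then delete the first character.
Starting from "ukfejlncrdif": after the first operation, "ejlncrdifukf"; after the second, "jlncrdifukf".

jlncrdifukf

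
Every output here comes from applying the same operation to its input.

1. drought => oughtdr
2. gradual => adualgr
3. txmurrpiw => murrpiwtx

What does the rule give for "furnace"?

Rule — move the first 2 characters to the end (rotate left by 2).
Doing the same to "furnace": "rnacefu".

rnacefu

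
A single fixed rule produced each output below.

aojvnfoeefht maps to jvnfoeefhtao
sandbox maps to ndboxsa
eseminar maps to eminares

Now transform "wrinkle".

inklewr

The rule is to move the first 2 characters to the end (rotate left by 2).
Doing the same to "wrinkle": "inklewr".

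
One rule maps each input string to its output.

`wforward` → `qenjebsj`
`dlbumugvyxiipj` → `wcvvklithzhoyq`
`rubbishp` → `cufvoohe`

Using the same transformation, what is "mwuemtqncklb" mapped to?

Each output is the input with this applied: shift every letter 13 places forward in the alphabet (wrapping around) — i.e. ROT13, then reverse the string.
Working it through for "mwuemtqncklb": intermediate "zjhrzgdapxyo", final "oyxpadgzrhjz".

oyxpadgzrhjz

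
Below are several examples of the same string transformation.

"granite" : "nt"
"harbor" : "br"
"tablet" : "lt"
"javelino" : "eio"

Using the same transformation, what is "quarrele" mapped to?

Looking at the pairs, the operation is to keep every other character starting from the second (positions 2nd, 4th, 6th, ...), then delete the first character.
For "quarrele", step one produces "uree"; step two turns that into "ree".
(Check on "tablet": → "alt" → "lt" ✓)

ree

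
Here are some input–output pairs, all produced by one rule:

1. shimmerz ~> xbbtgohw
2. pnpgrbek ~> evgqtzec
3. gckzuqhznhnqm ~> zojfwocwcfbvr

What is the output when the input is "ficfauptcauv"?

The rule is to move the first 2 characters to the end (rotate left by 2), then shift every letter 11 places backward in the alphabet (wrapping around).
Starting from "ficfauptcauv": after the first operation, "cfauptcauvfi"; after the second, "rupjeirpjkux".
(Check on "shimmerz": → "immerzsh" → "xbbtgohw" ✓)

rupjeirpjkux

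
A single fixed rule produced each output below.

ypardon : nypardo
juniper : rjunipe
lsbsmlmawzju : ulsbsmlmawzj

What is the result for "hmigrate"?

The pattern: move the last character to the front.
On "hmigrate" that produces "ehmigrat".

ehmigrat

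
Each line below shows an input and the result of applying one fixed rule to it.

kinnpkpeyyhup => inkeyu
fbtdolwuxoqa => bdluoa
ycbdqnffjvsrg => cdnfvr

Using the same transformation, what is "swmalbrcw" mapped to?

The transformation: keep every other character starting from the second (positions 2nd, 4th, 6th, ...).
So "swmalbrcw" becomes "wabc".

wabc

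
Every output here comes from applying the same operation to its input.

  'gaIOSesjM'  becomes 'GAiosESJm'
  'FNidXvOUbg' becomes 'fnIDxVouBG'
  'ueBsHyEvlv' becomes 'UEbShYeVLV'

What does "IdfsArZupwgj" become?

iDFSaRzUPWGJ

Rule — flip the case of every letter.
Applying that to "IdfsArZupwgj" gives "iDFSaRzUPWGJ".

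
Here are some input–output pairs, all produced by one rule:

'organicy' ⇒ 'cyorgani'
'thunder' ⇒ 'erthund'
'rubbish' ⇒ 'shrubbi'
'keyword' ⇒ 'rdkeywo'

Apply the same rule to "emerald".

ldemera

What's happening: move the last 2 characters to the front (rotate right by 2).
For "emerald" the result is "ldemera".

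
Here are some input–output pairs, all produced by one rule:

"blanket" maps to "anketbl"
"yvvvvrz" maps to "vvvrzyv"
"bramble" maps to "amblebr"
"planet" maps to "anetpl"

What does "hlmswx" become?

mswxhl

The pattern: move the first 2 characters to the end (rotate left by 2).
On "hlmswx" that produces "mswxhl".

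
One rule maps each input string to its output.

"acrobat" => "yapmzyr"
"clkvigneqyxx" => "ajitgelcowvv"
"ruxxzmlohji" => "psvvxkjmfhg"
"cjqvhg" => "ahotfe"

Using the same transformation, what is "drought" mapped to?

The pattern: shift every letter 2 places backward in the alphabet (wrapping around).
"drought" → "bpmsefr".

bpmsefr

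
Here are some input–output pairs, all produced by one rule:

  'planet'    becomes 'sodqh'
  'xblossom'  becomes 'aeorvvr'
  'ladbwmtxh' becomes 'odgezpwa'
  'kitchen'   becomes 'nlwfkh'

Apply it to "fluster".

ioxvwh

In each case the input is transformed by: shift every letter 3 places forward in the alphabet (wrapping around), then delete the last character.
For "fluster", step one produces "ioxvwhu"; step two turns that into "ioxvwh".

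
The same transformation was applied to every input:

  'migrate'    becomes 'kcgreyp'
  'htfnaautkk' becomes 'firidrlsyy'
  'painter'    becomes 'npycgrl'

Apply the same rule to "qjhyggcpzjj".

ohhhfxwneae

Looking at the pairs, the operation is to shift every letter 2 places backward in the alphabet (wrapping around), then take characters alternately from the front and the back (1st, last, 2nd, 2nd-last, ...).
So "qjhyggcpzjj" becomes "ohhhfxwneae".
(Check on "htfnaautkk": → "frdlyysrii" → "firidrlsyy" ✓)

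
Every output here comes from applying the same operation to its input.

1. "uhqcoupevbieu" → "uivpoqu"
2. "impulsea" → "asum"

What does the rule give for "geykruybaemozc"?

The transformation: reverse the string, then keep every other character starting from the first (positions 1st, 3rd, 5th, ...).
On "geykruybaemozc" that produces "coebuke".
(Check on "impulsea": → "aeslupmi" → "asum" ✓)

coebuke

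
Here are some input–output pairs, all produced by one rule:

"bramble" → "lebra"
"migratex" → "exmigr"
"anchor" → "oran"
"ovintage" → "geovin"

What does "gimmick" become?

ckgim

Looking at the pairs, the operation is to move the last 2 characters to the front (rotate right by 2), then delete the last 2 characters.
"gimmick" → "ckgim".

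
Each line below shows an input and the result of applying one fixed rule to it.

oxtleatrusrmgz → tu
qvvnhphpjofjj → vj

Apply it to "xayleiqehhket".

yh

The pattern: keep every other character starting from the first (positions 1st, 3rd, 5th, ...), then keep one character in every 3, starting at position 2 (positions 2nd, 5th, 8th, ...).
For "xayleiqehhket" the result is "yh".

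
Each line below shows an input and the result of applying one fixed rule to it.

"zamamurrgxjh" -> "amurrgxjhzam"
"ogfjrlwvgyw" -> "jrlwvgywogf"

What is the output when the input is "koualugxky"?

What's happening: move the first 3 characters to the end (rotate left by 3).
So "koualugxky" becomes "alugxkykou".

alugxkykou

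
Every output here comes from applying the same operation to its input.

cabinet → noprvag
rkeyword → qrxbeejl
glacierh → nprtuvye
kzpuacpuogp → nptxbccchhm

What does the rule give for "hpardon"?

nquabce

Rule — sort the characters into alphabetical order, then shift every letter 13 places forward in the alphabet (wrapping around) — i.e. ROT13.
Working it through for "hpardon": intermediate "adhnopr", final "nquabce".
(Check on "cabinet": → "abceint" → "noprvag" ✓)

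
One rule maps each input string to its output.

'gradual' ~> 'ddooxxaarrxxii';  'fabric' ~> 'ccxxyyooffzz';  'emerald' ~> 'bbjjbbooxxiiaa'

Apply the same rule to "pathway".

The pattern: double every character, then shift every letter 3 places backward in the alphabet (wrapping around).
Doing the same to "pathway": "mmxxqqeettxxvv".

mmxxqqeettxxvv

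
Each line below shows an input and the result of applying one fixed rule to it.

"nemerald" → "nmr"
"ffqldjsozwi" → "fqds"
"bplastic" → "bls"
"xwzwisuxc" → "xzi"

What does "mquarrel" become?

The pattern: delete the last 3 characters, then keep every other character starting from the first (positions 1st, 3rd, 5th, ...).
On "mquarrel": the first step gives "mquar", and the second then gives "mur".
(Check on "bplastic": → "bplas" → "bls" ✓)

mur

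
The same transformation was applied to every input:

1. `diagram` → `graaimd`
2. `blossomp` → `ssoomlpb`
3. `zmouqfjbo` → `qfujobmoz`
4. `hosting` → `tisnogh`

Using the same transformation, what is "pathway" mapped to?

The pattern: take characters alternately from the front and the back (1st, last, 2nd, 2nd-last, ...), then reverse the string.
For "pathway", step one produces "pyaatwh"; step two turns that into "hwtaayp".

hwtaayp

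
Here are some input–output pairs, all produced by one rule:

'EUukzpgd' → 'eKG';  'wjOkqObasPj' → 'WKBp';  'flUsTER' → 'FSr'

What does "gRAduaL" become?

GDl

In each case the input is transformed by: keep one character in every 3, starting at position 1 (positions 1st, 4th, 7th, ...), then flip the case of every letter.
"gRAduaL" → "gdL" → "GDl".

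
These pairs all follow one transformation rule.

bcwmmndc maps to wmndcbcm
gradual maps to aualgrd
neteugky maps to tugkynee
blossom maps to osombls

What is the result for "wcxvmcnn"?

xmcnnwcv

Rule — move the first 3 characters to the end (rotate left by 3), then swap the first and last characters.
Starting from "wcxvmcnn": after the first operation, "vmcnnwcx"; after the second, "xmcnnwcv".
(Check on "bcwmmndc": → "mmndcbcw" → "wmndcbcm" ✓)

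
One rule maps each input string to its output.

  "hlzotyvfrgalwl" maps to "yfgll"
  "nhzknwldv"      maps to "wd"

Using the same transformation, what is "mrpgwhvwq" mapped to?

Rule — keep every other character starting from the second (positions 2nd, 4th, 6th, ...), then delete the first 2 characters.
For "mrpgwhvwq", step one produces "rghw"; step two turns that into "hw".
(Check on "nhzknwldv": → "hkwd" → "wd" ✓)

hw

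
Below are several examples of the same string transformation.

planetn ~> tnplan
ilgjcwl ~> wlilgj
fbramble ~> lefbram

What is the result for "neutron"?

Looking at the pairs, the operation is to move the last 3 characters to the front (rotate right by 3), then delete the first character.
On "neutron": the first step gives "ronneut", and the second then gives "onneut".

onneut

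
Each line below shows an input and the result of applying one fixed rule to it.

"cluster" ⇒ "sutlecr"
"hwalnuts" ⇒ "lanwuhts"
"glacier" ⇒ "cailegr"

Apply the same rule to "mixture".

The pattern: move the first 3 characters to the end (rotate left by 3), then take characters alternately from the front and the back (1st, last, 2nd, 2nd-last, ...).
On "mixture" that produces "txuirme".

txuirme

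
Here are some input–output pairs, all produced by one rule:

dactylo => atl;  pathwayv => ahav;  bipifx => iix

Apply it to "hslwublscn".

The transformation: keep every other character starting from the second (positions 2nd, 4th, 6th, ...).
So "hslwublscn" becomes "swbsn".

swbsn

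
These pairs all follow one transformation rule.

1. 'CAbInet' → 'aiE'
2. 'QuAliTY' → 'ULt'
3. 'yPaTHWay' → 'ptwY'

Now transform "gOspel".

The transformation: flip the case of every letter, then keep every other character starting from the second (positions 2nd, 4th, 6th, ...).
Working it through for "gOspel": intermediate "GoSPEL", final "oPL".

oPL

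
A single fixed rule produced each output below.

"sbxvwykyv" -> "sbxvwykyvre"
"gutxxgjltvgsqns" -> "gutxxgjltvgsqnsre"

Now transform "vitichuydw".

The pattern: append "re".
So "vitichuydw" becomes "vitichuydwre".

vitichuydwre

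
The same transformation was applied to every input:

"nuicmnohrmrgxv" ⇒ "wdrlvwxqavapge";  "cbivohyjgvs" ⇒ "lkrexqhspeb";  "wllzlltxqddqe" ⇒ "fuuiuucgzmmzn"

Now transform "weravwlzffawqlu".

In each case the input is transformed by: shift every letter 9 places forward in the alphabet (wrapping around).
"weravwlzffawqlu" → "fnajefuioojfzud".

fnajefuioojfzud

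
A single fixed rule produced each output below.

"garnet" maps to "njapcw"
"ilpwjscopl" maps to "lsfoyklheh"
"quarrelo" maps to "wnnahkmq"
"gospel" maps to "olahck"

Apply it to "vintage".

jpwcare

The rule is to move the first 2 characters to the end (rotate left by 2), then shift every letter 4 places backward in the alphabet (wrapping around).
Applying that to "vintage" gives "jpwcare".
(Check on "gospel": → "spelgo" → "olahck" ✓)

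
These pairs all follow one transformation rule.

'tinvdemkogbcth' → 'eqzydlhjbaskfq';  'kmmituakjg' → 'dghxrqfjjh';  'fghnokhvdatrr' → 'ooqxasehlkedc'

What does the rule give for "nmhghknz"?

wkhedejk

In each case the input is transformed by: shift every letter 3 places backward in the alphabet (wrapping around), then reverse the string.
Working it through for "nmhghknz": intermediate "kjedehkw", final "wkhedejk".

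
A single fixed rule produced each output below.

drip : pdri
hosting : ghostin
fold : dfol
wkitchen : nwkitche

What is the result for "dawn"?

In each case the input is transformed by: move the last character to the front.
Applying that to "dawn" gives "ndaw".

ndaw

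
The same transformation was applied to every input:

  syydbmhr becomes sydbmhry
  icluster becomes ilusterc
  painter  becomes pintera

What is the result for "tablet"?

The transformation: move the first character to the end, then swap the first and last characters.
Applying both steps to "tablet": "ablett", then "tbleta".
(Check on "syydbmhr": → "yydbmhrs" → "sydbmhry" ✓)

tbleta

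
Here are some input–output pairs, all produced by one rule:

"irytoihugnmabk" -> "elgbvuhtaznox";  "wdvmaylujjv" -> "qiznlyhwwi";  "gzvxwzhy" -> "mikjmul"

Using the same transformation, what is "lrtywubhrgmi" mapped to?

The transformation: delete the first character, then shift every letter 13 places forward in the alphabet (wrapping around) — i.e. ROT13.
For "lrtywubhrgmi", step one produces "rtywubhrgmi"; step two turns that into "egljhouetzv".

egljhouetzv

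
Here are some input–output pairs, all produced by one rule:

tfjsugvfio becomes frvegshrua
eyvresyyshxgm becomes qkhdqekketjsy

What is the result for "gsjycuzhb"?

sevkogltn

Each output is the input with this applied: shift every letter 12 places forward in the alphabet (wrapping around).
Applying that to "gsjycuzhb" gives "sevkogltn".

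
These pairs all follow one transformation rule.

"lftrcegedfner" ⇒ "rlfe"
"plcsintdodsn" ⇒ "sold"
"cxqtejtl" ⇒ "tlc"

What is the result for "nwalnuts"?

una

In each case the input is transformed by: sort the characters into reverse alphabetical order, then keep one character in every 3, starting at position 2 (positions 2nd, 5th, 8th, ...).
For "nwalnuts", step one produces "wutsnnla"; step two turns that into "una".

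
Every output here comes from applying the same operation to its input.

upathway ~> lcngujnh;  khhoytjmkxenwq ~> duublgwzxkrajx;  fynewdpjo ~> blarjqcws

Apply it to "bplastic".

The rule is to shift every letter 13 places forward in the alphabet (wrapping around) — i.e. ROT13, then swap the first and last characters.
"bplastic" → "ocynfgvp" → "pcynfgvo".
(Check on "khhoytjmkxenwq": → "xuublgwzxkrajd" → "duublgwzxkrajx" ✓)

pcynfgvo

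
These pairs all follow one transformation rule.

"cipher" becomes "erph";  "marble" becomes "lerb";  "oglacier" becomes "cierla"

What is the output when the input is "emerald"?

alder

What's happening: delete the first 2 characters, then move the first 2 characters to the end (rotate left by 2).
Working it through for "emerald": intermediate "erald", final "alder".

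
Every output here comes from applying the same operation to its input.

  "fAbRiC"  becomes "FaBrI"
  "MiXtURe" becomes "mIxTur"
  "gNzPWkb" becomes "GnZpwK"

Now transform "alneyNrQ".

The rule is to delete the last character, then flip the case of every letter.
On "alneyNrQ": the first step gives "alneyNr", and the second then gives "ALNEYnR".
(Check on "fAbRiC": → "fAbRi" → "FaBrI" ✓)

ALNEYnR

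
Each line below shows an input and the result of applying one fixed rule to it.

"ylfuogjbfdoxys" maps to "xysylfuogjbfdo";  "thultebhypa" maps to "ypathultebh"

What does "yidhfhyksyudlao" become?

The pattern: move the last 3 characters to the front (rotate right by 3).
So "yidhfhyksyudlao" becomes "laoyidhfhyksyud".

laoyidhfhyksyud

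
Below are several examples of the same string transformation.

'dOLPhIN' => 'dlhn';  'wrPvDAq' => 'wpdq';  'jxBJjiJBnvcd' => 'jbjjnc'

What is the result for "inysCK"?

iyc

The rule is to keep every other character starting from the first (positions 1st, 3rd, 5th, ...), then convert every letter to lowercase.
Working it through for "inysCK": intermediate "iyC", final "iyc".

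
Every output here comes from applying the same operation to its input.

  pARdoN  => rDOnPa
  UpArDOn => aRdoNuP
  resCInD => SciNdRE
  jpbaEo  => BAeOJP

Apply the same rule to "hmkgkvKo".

KGKVkOHM

The transformation: move the first 2 characters to the end (rotate left by 2), then flip the case of every letter.
Working it through for "hmkgkvKo": intermediate "kgkvKohm", final "KGKVkOHM".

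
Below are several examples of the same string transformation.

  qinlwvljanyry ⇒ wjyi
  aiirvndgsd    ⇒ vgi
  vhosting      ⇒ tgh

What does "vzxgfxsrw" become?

Each output is the input with this applied: keep one character in every 3, starting at position 2 (positions 2nd, 5th, 8th, ...), then move the first character to the end.
For "vzxgfxsrw", step one produces "zfr"; step two turns that into "frz".

frz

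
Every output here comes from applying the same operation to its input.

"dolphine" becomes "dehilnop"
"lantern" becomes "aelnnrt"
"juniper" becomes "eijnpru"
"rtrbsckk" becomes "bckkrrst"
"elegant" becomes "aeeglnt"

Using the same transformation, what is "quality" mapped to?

Looking at the pairs, the operation is to sort the characters into alphabetical order.
Applying that to "quality" gives "ailqtuy".

ailqtuy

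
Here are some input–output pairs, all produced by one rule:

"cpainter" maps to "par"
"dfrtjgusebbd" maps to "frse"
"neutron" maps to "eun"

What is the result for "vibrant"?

Looking at the pairs, the operation is to swap each adjacent pair of characters (1↔2, 3↔4, ...), then keep one character in every 3, starting at position 1 (positions 1st, 4th, 7th, ...).
Starting from "vibrant": after the first operation, "ivrbnat"; after the second, "ibt".

ibt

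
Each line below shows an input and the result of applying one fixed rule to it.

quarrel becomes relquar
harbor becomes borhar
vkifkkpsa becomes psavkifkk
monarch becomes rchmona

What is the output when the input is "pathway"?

waypath

The rule is to move the last 3 characters to the front (rotate right by 3).
For "pathway" the result is "waypath".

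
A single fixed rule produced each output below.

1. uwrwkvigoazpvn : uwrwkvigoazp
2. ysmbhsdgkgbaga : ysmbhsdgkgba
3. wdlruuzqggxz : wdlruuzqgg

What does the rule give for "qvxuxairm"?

In each case the input is transformed by: delete the last 2 characters.
"qvxuxairm" → "qvxuxai".

qvxuxai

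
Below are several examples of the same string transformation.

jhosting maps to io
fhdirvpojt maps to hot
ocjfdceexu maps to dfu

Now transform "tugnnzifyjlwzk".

Rule — sort the characters into alphabetical order, then keep one character in every 3, starting at position 3 (positions 3rd, 6th, 9th, ...).
Working it through for "tugnnzifyjlwzk": intermediate "fgijklnntuwyzz", final "ilty".

ilty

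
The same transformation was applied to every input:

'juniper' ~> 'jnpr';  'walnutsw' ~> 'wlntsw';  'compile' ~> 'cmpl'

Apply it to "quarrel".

qrrl

Looking at the pairs, the operation is to remove every vowel.
Applying that to "quarrel" gives "qrrl".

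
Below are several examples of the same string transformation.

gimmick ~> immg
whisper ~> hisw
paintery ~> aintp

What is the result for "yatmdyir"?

atmdy

In each case the input is transformed by: delete the last 3 characters, then move the first character to the end.
Applying both steps to "yatmdyir": "yatmd", then "atmdy".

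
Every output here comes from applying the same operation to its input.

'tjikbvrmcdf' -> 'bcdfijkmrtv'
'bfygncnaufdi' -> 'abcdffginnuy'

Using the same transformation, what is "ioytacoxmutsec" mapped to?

acceimoosttuxy

Each output is the input with this applied: sort the characters into alphabetical order.
Doing the same to "ioytacoxmutsec": "acceimoosttuxy".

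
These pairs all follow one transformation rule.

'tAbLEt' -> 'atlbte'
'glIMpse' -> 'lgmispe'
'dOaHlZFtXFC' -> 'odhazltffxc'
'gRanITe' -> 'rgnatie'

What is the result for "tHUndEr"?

htnuedr

Each output is the input with this applied: swap each adjacent pair of characters (1↔2, 3↔4, ...), then convert every letter to lowercase.
For "tHUndEr", step one produces "HtnUEdr"; step two turns that into "htnuedr".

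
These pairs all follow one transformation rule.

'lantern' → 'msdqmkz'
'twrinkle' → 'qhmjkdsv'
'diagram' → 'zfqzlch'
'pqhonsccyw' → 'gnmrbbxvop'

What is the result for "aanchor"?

In each case the input is transformed by: shift every letter 1 place backward in the alphabet (wrapping around), then move the first 2 characters to the end (rotate left by 2).
Applying both steps to "aanchor": "zzmbgnq", then "mbgnqzz".

mbgnqzz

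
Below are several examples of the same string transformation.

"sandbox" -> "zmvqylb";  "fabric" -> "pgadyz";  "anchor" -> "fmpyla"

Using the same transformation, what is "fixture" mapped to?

The pattern: move the last 3 characters to the front (rotate right by 3), then shift every letter 2 places backward in the alphabet (wrapping around).
Applying both steps to "fixture": "urefixt", then "spcdgvr".

spcdgvr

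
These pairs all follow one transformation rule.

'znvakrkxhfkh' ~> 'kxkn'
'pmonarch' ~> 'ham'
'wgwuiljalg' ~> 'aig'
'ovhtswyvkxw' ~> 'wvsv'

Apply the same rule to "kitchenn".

nhi

Rule — keep one character in every 3, starting at position 2 (positions 2nd, 5th, 8th, ...), then reverse the string.
"kitchenn" → "ihn" → "nhi".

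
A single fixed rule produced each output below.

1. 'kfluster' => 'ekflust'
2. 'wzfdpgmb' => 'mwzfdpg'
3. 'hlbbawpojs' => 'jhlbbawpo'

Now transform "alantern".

ralante

The transformation: delete the last character, then move the last character to the front.
Working it through for "alantern": intermediate "alanter", final "ralante".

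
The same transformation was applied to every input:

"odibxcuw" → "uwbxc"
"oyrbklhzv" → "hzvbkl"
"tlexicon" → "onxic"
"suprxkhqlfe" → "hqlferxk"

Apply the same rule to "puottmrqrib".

rqribttm

Each output is the input with this applied: delete the first 3 characters, then move the first 3 characters to the end (rotate left by 3).
Starting from "puottmrqrib": after the first operation, "ttmrqrib"; after the second, "rqribttm".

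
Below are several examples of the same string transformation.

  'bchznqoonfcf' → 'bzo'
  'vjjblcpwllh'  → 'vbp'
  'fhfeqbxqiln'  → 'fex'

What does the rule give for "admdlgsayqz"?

Each output is the input with this applied: delete the last 3 characters, then keep one character in every 3, starting at position 1 (positions 1st, 4th, 7th, ...).
Starting from "admdlgsayqz": after the first operation, "admdlgsa"; after the second, "ads".

ads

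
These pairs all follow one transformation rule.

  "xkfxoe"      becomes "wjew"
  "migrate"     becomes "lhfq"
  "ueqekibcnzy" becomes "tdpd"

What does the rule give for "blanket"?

akzm

Looking at the pairs, the operation is to shift every letter 1 place backward in the alphabet (wrapping around), then keep only the first 4 characters.
"blanket" → "akzmjds" → "akzm".
(Check on "migrate": → "lhfqzsd" → "lhfq" ✓)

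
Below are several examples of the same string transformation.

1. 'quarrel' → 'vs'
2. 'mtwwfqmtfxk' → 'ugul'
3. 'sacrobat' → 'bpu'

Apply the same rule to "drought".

sh

The transformation: shift every letter 1 place forward in the alphabet (wrapping around), then keep one character in every 3, starting at position 2 (positions 2nd, 5th, 8th, ...).
Applying that to "drought" gives "sh".
(Check on "sacrobat": → "tbdspcbu" → "bpu" ✓)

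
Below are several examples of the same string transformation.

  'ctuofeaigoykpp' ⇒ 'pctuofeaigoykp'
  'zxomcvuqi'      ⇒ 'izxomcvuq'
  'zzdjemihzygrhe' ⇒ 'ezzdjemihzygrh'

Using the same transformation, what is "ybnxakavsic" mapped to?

cybnxakavsi

In each case the input is transformed by: move the last character to the front.
Applying that to "ybnxakavsic" gives "cybnxakavsi".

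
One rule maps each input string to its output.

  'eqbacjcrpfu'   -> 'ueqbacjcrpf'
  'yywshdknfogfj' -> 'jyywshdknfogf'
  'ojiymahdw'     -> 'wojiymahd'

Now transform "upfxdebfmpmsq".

qupfxdebfmpms

Rule — move the last character to the front.
On "upfxdebfmpmsq" that produces "qupfxdebfmpms".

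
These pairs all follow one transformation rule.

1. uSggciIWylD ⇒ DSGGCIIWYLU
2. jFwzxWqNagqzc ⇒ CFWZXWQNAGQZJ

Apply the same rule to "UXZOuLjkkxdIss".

SXZOULJKKXDISU

The pattern: swap the first and last characters, then convert every letter to uppercase.
On "UXZOuLjkkxdIss": the first step gives "sXZOuLjkkxdIsU", and the second then gives "SXZOULJKKXDISU".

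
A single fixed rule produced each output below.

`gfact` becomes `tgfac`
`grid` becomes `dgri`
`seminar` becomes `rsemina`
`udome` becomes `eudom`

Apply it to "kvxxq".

In each case the input is transformed by: move the last character to the front.
On "kvxxq" that produces "qkvxx".

qkvxx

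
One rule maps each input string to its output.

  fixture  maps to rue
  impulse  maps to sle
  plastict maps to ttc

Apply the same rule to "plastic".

In each case the input is transformed by: swap each adjacent pair of characters (1↔2, 3↔4, ...), then keep only the last 3 characters.
Starting from "plastic": after the first operation, "lpsaitc"; after the second, "itc".
(Check on "impulse": → "miupsle" → "sle" ✓)

itc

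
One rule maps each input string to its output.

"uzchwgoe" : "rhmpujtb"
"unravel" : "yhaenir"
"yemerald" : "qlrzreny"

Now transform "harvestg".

tuneirfg

The rule is to shift every letter 13 places forward in the alphabet (wrapping around) — i.e. ROT13, then move the last character to the front.
Working it through for "harvestg": intermediate "uneirfgt", final "tuneirfg".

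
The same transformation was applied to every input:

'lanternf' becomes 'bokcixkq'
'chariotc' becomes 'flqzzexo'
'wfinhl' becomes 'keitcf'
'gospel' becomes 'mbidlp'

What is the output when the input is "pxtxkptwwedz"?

Looking at the pairs, the operation is to swap the front and back halves of the string, then shift every letter 3 places backward in the alphabet (wrapping around).
On "pxtxkptwwedz" that produces "qttbawmuquhm".

qttbawmuquhm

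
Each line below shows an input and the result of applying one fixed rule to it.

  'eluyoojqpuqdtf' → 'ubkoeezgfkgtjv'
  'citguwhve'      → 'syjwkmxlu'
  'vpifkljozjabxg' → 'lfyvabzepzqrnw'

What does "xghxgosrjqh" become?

Each output is the input with this applied: shift every letter 10 places backward in the alphabet (wrapping around).
Doing the same to "xghxgosrjqh": "nwxnweihzgx".

nwxnweihzgx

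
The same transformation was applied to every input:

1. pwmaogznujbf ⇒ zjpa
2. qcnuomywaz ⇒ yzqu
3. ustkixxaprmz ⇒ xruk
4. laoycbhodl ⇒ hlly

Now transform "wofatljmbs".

jswa

What's happening: keep one character in every 3, starting at position 1 (positions 1st, 4th, 7th, ...), then move the first 2 characters to the end (rotate left by 2).
"wofatljmbs" → "jswa".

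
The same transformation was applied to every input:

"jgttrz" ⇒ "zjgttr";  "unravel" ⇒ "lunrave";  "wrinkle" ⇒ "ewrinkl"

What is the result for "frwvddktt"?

The rule is to move the last character to the front.
Doing the same to "frwvddktt": "tfrwvddkt".

tfrwvddkt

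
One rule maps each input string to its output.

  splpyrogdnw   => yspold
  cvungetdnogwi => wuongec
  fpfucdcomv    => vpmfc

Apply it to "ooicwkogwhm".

wookhc

In each case the input is transformed by: sort the characters into reverse alphabetical order, then keep every other character starting from the first (positions 1st, 3rd, 5th, ...).
"ooicwkogwhm" → "wwooomkihgc" → "wookhc".
(Check on "cvungetdnogwi": → "wvutonniggedc" → "wuongec" ✓)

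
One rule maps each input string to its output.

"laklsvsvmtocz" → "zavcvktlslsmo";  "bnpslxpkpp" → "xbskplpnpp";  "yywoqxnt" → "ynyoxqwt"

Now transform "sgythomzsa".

In each case the input is transformed by: sort the characters into reverse alphabetical order, then take characters alternately from the front and the back (1st, last, 2nd, 2nd-last, ...).
On "sgythomzsa": the first step gives "zytssomhga", and the second then gives "zaygthsmso".

zaygthsmso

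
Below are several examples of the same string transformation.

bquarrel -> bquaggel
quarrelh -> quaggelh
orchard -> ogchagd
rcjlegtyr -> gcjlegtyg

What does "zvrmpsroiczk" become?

What's happening: replace every "r" with "g".
Applying that to "zvrmpsroiczk" gives "zvgmpsgoiczk".

zvgmpsgoiczk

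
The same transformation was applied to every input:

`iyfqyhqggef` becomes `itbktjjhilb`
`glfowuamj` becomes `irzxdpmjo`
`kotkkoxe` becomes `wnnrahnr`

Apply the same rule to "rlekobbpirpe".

Looking at the pairs, the operation is to shift every letter 3 places forward in the alphabet (wrapping around), then move the first 2 characters to the end (rotate left by 2).
Starting from "rlekobbpirpe": after the first operation, "uohnreeslush"; after the second, "hnreeslushuo".

hnreeslushuo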